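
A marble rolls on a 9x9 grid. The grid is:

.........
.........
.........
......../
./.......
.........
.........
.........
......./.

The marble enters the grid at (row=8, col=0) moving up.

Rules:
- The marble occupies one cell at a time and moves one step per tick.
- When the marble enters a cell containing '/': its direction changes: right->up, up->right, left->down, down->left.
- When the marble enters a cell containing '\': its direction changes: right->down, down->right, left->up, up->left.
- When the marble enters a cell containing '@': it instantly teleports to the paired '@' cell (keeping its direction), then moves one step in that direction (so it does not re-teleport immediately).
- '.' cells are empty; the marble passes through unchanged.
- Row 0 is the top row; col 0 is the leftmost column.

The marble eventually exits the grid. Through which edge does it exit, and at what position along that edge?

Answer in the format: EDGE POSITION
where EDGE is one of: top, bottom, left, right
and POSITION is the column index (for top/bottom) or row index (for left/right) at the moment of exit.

Answer: top 0

Derivation:
Step 1: enter (8,0), '.' pass, move up to (7,0)
Step 2: enter (7,0), '.' pass, move up to (6,0)
Step 3: enter (6,0), '.' pass, move up to (5,0)
Step 4: enter (5,0), '.' pass, move up to (4,0)
Step 5: enter (4,0), '.' pass, move up to (3,0)
Step 6: enter (3,0), '.' pass, move up to (2,0)
Step 7: enter (2,0), '.' pass, move up to (1,0)
Step 8: enter (1,0), '.' pass, move up to (0,0)
Step 9: enter (0,0), '.' pass, move up to (-1,0)
Step 10: at (-1,0) — EXIT via top edge, pos 0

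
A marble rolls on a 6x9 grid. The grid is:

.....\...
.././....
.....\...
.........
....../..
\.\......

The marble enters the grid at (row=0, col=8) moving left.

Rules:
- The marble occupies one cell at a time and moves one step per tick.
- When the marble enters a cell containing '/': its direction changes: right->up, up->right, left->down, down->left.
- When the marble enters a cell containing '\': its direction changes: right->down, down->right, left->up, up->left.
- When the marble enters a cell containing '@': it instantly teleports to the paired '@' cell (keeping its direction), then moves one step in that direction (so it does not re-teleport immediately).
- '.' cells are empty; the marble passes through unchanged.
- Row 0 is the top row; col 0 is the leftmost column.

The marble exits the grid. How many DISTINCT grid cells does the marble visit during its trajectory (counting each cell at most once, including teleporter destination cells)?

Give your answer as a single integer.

Answer: 4

Derivation:
Step 1: enter (0,8), '.' pass, move left to (0,7)
Step 2: enter (0,7), '.' pass, move left to (0,6)
Step 3: enter (0,6), '.' pass, move left to (0,5)
Step 4: enter (0,5), '\' deflects left->up, move up to (-1,5)
Step 5: at (-1,5) — EXIT via top edge, pos 5
Distinct cells visited: 4 (path length 4)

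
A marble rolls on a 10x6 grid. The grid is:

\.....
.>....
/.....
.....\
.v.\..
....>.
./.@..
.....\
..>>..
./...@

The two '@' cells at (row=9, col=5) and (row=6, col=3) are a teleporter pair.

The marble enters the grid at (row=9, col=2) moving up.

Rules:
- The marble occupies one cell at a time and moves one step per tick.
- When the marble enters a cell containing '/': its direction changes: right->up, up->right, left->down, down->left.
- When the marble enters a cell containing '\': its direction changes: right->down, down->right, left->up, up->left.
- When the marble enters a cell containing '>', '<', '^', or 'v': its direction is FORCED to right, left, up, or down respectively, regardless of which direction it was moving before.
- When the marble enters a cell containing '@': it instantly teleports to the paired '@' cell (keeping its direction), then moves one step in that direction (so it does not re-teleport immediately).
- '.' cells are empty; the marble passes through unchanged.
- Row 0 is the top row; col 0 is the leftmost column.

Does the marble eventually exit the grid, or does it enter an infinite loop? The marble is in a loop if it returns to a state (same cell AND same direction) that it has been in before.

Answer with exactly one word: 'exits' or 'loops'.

Answer: exits

Derivation:
Step 1: enter (9,2), '.' pass, move up to (8,2)
Step 2: enter (8,2), '>' forces up->right, move right to (8,3)
Step 3: enter (8,3), '>' forces right->right, move right to (8,4)
Step 4: enter (8,4), '.' pass, move right to (8,5)
Step 5: enter (8,5), '.' pass, move right to (8,6)
Step 6: at (8,6) — EXIT via right edge, pos 8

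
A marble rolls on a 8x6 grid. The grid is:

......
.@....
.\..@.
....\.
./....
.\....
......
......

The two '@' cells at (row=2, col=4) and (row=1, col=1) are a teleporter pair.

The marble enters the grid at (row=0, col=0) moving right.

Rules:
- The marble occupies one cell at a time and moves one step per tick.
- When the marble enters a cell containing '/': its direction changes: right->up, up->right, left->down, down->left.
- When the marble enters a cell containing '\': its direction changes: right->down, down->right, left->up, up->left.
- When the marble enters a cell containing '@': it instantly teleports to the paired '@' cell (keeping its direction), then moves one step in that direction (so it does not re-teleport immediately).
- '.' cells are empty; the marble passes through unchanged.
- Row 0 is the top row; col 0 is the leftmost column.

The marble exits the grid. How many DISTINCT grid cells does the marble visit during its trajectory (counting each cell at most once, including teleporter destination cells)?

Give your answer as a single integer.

Answer: 6

Derivation:
Step 1: enter (0,0), '.' pass, move right to (0,1)
Step 2: enter (0,1), '.' pass, move right to (0,2)
Step 3: enter (0,2), '.' pass, move right to (0,3)
Step 4: enter (0,3), '.' pass, move right to (0,4)
Step 5: enter (0,4), '.' pass, move right to (0,5)
Step 6: enter (0,5), '.' pass, move right to (0,6)
Step 7: at (0,6) — EXIT via right edge, pos 0
Distinct cells visited: 6 (path length 6)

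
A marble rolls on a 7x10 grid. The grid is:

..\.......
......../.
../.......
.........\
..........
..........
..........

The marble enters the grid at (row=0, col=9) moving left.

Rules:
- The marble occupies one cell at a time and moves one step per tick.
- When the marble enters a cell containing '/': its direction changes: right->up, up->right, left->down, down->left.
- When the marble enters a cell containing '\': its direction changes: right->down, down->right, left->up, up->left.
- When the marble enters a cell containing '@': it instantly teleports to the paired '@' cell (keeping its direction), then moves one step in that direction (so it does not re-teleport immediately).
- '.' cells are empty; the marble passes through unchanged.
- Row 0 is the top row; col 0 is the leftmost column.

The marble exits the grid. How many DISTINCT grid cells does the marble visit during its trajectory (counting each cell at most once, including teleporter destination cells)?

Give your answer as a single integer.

Answer: 8

Derivation:
Step 1: enter (0,9), '.' pass, move left to (0,8)
Step 2: enter (0,8), '.' pass, move left to (0,7)
Step 3: enter (0,7), '.' pass, move left to (0,6)
Step 4: enter (0,6), '.' pass, move left to (0,5)
Step 5: enter (0,5), '.' pass, move left to (0,4)
Step 6: enter (0,4), '.' pass, move left to (0,3)
Step 7: enter (0,3), '.' pass, move left to (0,2)
Step 8: enter (0,2), '\' deflects left->up, move up to (-1,2)
Step 9: at (-1,2) — EXIT via top edge, pos 2
Distinct cells visited: 8 (path length 8)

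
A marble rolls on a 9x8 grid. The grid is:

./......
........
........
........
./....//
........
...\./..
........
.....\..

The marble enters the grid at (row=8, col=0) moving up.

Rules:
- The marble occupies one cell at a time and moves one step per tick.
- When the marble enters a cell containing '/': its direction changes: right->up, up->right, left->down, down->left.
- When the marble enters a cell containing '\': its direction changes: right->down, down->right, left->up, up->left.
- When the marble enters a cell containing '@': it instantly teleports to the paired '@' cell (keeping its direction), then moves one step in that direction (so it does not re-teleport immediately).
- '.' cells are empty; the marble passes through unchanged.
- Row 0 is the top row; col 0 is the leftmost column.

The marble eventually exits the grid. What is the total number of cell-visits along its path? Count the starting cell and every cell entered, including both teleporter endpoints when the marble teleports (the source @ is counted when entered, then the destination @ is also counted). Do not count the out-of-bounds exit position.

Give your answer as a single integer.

Step 1: enter (8,0), '.' pass, move up to (7,0)
Step 2: enter (7,0), '.' pass, move up to (6,0)
Step 3: enter (6,0), '.' pass, move up to (5,0)
Step 4: enter (5,0), '.' pass, move up to (4,0)
Step 5: enter (4,0), '.' pass, move up to (3,0)
Step 6: enter (3,0), '.' pass, move up to (2,0)
Step 7: enter (2,0), '.' pass, move up to (1,0)
Step 8: enter (1,0), '.' pass, move up to (0,0)
Step 9: enter (0,0), '.' pass, move up to (-1,0)
Step 10: at (-1,0) — EXIT via top edge, pos 0
Path length (cell visits): 9

Answer: 9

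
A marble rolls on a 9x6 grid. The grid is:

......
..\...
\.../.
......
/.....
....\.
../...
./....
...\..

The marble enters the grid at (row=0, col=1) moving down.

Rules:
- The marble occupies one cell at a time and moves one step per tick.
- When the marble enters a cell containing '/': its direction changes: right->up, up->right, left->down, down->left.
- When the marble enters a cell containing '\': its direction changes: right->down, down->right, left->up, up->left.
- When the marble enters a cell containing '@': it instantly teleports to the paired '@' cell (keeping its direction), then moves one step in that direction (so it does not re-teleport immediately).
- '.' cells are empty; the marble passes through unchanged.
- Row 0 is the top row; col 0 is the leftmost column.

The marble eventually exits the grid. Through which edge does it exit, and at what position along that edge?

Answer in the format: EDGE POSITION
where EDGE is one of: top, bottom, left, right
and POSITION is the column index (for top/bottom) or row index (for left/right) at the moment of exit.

Answer: left 7

Derivation:
Step 1: enter (0,1), '.' pass, move down to (1,1)
Step 2: enter (1,1), '.' pass, move down to (2,1)
Step 3: enter (2,1), '.' pass, move down to (3,1)
Step 4: enter (3,1), '.' pass, move down to (4,1)
Step 5: enter (4,1), '.' pass, move down to (5,1)
Step 6: enter (5,1), '.' pass, move down to (6,1)
Step 7: enter (6,1), '.' pass, move down to (7,1)
Step 8: enter (7,1), '/' deflects down->left, move left to (7,0)
Step 9: enter (7,0), '.' pass, move left to (7,-1)
Step 10: at (7,-1) — EXIT via left edge, pos 7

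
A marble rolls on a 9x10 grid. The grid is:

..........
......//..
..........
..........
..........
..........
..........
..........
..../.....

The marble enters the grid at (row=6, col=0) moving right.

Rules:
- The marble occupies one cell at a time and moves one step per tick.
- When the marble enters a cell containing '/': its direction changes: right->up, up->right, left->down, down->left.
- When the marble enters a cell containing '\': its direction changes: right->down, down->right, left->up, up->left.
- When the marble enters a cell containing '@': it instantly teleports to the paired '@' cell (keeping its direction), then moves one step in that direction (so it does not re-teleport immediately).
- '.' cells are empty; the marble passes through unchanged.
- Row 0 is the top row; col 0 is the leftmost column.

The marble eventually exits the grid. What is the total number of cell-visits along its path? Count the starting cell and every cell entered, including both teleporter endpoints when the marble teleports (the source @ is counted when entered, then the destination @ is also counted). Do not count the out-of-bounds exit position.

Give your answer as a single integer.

Step 1: enter (6,0), '.' pass, move right to (6,1)
Step 2: enter (6,1), '.' pass, move right to (6,2)
Step 3: enter (6,2), '.' pass, move right to (6,3)
Step 4: enter (6,3), '.' pass, move right to (6,4)
Step 5: enter (6,4), '.' pass, move right to (6,5)
Step 6: enter (6,5), '.' pass, move right to (6,6)
Step 7: enter (6,6), '.' pass, move right to (6,7)
Step 8: enter (6,7), '.' pass, move right to (6,8)
Step 9: enter (6,8), '.' pass, move right to (6,9)
Step 10: enter (6,9), '.' pass, move right to (6,10)
Step 11: at (6,10) — EXIT via right edge, pos 6
Path length (cell visits): 10

Answer: 10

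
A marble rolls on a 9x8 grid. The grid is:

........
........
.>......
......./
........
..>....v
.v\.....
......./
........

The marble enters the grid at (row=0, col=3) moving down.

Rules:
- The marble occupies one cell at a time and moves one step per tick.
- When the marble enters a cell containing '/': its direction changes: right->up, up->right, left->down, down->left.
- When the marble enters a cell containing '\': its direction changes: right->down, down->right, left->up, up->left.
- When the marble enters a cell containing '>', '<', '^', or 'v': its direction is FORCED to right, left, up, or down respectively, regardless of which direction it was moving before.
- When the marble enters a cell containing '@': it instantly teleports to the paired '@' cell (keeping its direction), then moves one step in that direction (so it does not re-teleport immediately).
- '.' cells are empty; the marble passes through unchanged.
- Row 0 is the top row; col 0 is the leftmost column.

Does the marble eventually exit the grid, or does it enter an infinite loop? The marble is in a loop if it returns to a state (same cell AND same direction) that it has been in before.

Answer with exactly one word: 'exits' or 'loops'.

Step 1: enter (0,3), '.' pass, move down to (1,3)
Step 2: enter (1,3), '.' pass, move down to (2,3)
Step 3: enter (2,3), '.' pass, move down to (3,3)
Step 4: enter (3,3), '.' pass, move down to (4,3)
Step 5: enter (4,3), '.' pass, move down to (5,3)
Step 6: enter (5,3), '.' pass, move down to (6,3)
Step 7: enter (6,3), '.' pass, move down to (7,3)
Step 8: enter (7,3), '.' pass, move down to (8,3)
Step 9: enter (8,3), '.' pass, move down to (9,3)
Step 10: at (9,3) — EXIT via bottom edge, pos 3

Answer: exits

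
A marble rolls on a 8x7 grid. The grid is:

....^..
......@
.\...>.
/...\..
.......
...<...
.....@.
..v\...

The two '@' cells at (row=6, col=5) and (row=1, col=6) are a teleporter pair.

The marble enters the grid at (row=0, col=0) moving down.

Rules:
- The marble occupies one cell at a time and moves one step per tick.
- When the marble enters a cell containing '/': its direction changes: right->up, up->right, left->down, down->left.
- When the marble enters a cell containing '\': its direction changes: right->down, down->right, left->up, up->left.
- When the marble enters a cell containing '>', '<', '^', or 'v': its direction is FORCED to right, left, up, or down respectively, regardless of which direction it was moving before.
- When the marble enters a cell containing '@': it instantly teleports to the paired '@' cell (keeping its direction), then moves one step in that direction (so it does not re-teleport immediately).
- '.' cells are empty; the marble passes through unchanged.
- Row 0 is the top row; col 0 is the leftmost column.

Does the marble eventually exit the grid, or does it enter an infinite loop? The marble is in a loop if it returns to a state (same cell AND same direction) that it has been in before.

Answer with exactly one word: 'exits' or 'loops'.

Step 1: enter (0,0), '.' pass, move down to (1,0)
Step 2: enter (1,0), '.' pass, move down to (2,0)
Step 3: enter (2,0), '.' pass, move down to (3,0)
Step 4: enter (3,0), '/' deflects down->left, move left to (3,-1)
Step 5: at (3,-1) — EXIT via left edge, pos 3

Answer: exits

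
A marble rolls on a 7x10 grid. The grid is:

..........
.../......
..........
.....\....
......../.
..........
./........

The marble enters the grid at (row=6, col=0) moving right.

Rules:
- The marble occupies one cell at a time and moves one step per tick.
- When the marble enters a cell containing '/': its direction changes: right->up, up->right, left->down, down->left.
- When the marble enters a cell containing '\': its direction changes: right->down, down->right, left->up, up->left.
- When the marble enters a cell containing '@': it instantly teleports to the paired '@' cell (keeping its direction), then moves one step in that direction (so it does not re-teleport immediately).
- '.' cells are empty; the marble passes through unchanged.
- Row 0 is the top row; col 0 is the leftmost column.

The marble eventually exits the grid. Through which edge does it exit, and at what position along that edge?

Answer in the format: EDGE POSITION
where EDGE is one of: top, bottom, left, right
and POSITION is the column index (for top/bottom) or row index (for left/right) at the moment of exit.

Answer: top 1

Derivation:
Step 1: enter (6,0), '.' pass, move right to (6,1)
Step 2: enter (6,1), '/' deflects right->up, move up to (5,1)
Step 3: enter (5,1), '.' pass, move up to (4,1)
Step 4: enter (4,1), '.' pass, move up to (3,1)
Step 5: enter (3,1), '.' pass, move up to (2,1)
Step 6: enter (2,1), '.' pass, move up to (1,1)
Step 7: enter (1,1), '.' pass, move up to (0,1)
Step 8: enter (0,1), '.' pass, move up to (-1,1)
Step 9: at (-1,1) — EXIT via top edge, pos 1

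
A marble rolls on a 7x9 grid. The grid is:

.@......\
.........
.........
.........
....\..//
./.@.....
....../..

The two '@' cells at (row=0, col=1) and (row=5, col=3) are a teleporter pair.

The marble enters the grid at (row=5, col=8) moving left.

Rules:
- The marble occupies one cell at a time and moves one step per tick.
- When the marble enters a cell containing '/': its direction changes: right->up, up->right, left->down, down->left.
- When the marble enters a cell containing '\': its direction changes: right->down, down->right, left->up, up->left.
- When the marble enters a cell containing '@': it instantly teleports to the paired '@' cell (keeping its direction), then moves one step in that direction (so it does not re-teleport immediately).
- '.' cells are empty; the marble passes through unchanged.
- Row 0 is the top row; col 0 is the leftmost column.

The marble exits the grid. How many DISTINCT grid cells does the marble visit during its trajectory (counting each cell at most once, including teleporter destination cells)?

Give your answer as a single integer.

Step 1: enter (5,8), '.' pass, move left to (5,7)
Step 2: enter (5,7), '.' pass, move left to (5,6)
Step 3: enter (5,6), '.' pass, move left to (5,5)
Step 4: enter (5,5), '.' pass, move left to (5,4)
Step 5: enter (5,4), '.' pass, move left to (5,3)
Step 6: enter (5,3), '@' teleport (5,3)->(0,1), also enter (0,1), move left to (0,0)
Step 7: enter (0,0), '.' pass, move left to (0,-1)
Step 8: at (0,-1) — EXIT via left edge, pos 0
Distinct cells visited: 8 (path length 8)

Answer: 8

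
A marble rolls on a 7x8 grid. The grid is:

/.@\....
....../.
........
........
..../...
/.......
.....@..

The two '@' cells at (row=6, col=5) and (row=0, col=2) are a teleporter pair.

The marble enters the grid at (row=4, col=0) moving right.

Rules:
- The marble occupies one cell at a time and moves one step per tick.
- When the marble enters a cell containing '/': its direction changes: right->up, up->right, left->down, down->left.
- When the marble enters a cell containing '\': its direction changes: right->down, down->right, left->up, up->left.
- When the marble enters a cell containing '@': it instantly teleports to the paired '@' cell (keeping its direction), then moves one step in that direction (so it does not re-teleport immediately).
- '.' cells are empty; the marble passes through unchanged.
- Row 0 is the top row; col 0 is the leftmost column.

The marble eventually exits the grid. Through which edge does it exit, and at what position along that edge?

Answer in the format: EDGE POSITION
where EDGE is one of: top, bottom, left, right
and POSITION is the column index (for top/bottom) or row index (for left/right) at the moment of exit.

Answer: top 4

Derivation:
Step 1: enter (4,0), '.' pass, move right to (4,1)
Step 2: enter (4,1), '.' pass, move right to (4,2)
Step 3: enter (4,2), '.' pass, move right to (4,3)
Step 4: enter (4,3), '.' pass, move right to (4,4)
Step 5: enter (4,4), '/' deflects right->up, move up to (3,4)
Step 6: enter (3,4), '.' pass, move up to (2,4)
Step 7: enter (2,4), '.' pass, move up to (1,4)
Step 8: enter (1,4), '.' pass, move up to (0,4)
Step 9: enter (0,4), '.' pass, move up to (-1,4)
Step 10: at (-1,4) — EXIT via top edge, pos 4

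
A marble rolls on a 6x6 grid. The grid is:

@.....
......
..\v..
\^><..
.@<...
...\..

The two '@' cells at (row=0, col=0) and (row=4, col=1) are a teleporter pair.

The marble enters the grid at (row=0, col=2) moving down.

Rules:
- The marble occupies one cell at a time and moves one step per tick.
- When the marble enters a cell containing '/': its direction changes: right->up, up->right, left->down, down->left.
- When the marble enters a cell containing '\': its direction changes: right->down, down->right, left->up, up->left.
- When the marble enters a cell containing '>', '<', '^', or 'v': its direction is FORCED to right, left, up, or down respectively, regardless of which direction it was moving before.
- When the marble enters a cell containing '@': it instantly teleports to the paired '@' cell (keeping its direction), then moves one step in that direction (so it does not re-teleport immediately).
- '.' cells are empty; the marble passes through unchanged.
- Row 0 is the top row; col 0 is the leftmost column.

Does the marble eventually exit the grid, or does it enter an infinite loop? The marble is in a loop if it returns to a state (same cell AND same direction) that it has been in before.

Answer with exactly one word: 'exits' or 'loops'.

Answer: loops

Derivation:
Step 1: enter (0,2), '.' pass, move down to (1,2)
Step 2: enter (1,2), '.' pass, move down to (2,2)
Step 3: enter (2,2), '\' deflects down->right, move right to (2,3)
Step 4: enter (2,3), 'v' forces right->down, move down to (3,3)
Step 5: enter (3,3), '<' forces down->left, move left to (3,2)
Step 6: enter (3,2), '>' forces left->right, move right to (3,3)
Step 7: enter (3,3), '<' forces right->left, move left to (3,2)
Step 8: at (3,2) dir=left — LOOP DETECTED (seen before)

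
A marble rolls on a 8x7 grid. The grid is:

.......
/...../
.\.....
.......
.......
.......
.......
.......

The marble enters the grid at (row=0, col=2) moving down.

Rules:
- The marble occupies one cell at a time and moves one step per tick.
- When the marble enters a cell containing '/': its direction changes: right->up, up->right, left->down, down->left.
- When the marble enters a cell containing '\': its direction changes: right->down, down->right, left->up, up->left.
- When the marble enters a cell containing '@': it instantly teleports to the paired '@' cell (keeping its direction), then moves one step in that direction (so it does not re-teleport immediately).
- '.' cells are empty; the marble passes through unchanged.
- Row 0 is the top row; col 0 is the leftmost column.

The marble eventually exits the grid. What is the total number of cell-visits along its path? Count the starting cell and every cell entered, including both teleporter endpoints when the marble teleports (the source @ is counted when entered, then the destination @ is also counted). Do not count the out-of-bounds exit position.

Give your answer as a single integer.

Answer: 8

Derivation:
Step 1: enter (0,2), '.' pass, move down to (1,2)
Step 2: enter (1,2), '.' pass, move down to (2,2)
Step 3: enter (2,2), '.' pass, move down to (3,2)
Step 4: enter (3,2), '.' pass, move down to (4,2)
Step 5: enter (4,2), '.' pass, move down to (5,2)
Step 6: enter (5,2), '.' pass, move down to (6,2)
Step 7: enter (6,2), '.' pass, move down to (7,2)
Step 8: enter (7,2), '.' pass, move down to (8,2)
Step 9: at (8,2) — EXIT via bottom edge, pos 2
Path length (cell visits): 8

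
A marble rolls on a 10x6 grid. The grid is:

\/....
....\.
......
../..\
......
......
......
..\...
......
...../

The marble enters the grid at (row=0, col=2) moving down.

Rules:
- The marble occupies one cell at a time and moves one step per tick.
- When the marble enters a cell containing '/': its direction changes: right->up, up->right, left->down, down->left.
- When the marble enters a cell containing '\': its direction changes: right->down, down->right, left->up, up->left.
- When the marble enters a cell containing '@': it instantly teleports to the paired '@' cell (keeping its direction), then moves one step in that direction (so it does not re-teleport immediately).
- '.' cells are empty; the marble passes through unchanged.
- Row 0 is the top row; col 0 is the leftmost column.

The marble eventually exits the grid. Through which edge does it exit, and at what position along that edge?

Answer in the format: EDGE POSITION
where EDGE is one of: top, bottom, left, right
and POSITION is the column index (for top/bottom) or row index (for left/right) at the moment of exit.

Answer: left 3

Derivation:
Step 1: enter (0,2), '.' pass, move down to (1,2)
Step 2: enter (1,2), '.' pass, move down to (2,2)
Step 3: enter (2,2), '.' pass, move down to (3,2)
Step 4: enter (3,2), '/' deflects down->left, move left to (3,1)
Step 5: enter (3,1), '.' pass, move left to (3,0)
Step 6: enter (3,0), '.' pass, move left to (3,-1)
Step 7: at (3,-1) — EXIT via left edge, pos 3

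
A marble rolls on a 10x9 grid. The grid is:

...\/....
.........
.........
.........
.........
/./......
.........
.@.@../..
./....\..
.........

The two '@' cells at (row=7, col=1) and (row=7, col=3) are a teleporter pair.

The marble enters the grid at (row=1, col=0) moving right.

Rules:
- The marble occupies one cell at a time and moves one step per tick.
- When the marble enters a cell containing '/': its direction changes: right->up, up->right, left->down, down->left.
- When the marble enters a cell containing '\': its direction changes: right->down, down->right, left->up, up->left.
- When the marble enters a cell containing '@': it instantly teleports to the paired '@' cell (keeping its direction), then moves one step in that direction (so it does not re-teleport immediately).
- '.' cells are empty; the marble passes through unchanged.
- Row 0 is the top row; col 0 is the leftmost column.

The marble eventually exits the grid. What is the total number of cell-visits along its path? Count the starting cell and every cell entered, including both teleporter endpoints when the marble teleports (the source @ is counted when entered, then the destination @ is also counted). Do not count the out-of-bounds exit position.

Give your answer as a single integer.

Answer: 9

Derivation:
Step 1: enter (1,0), '.' pass, move right to (1,1)
Step 2: enter (1,1), '.' pass, move right to (1,2)
Step 3: enter (1,2), '.' pass, move right to (1,3)
Step 4: enter (1,3), '.' pass, move right to (1,4)
Step 5: enter (1,4), '.' pass, move right to (1,5)
Step 6: enter (1,5), '.' pass, move right to (1,6)
Step 7: enter (1,6), '.' pass, move right to (1,7)
Step 8: enter (1,7), '.' pass, move right to (1,8)
Step 9: enter (1,8), '.' pass, move right to (1,9)
Step 10: at (1,9) — EXIT via right edge, pos 1
Path length (cell visits): 9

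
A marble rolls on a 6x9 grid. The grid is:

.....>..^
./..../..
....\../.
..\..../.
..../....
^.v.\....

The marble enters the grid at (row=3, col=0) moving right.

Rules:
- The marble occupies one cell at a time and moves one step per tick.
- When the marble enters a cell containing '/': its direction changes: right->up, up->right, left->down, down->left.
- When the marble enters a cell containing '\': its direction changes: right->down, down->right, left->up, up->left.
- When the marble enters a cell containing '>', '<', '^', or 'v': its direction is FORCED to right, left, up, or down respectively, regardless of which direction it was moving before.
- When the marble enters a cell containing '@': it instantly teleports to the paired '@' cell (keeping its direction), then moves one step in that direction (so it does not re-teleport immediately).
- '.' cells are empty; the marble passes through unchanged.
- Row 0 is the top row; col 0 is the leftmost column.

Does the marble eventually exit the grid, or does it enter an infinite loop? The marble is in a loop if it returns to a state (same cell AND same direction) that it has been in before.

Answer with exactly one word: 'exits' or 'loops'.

Answer: exits

Derivation:
Step 1: enter (3,0), '.' pass, move right to (3,1)
Step 2: enter (3,1), '.' pass, move right to (3,2)
Step 3: enter (3,2), '\' deflects right->down, move down to (4,2)
Step 4: enter (4,2), '.' pass, move down to (5,2)
Step 5: enter (5,2), 'v' forces down->down, move down to (6,2)
Step 6: at (6,2) — EXIT via bottom edge, pos 2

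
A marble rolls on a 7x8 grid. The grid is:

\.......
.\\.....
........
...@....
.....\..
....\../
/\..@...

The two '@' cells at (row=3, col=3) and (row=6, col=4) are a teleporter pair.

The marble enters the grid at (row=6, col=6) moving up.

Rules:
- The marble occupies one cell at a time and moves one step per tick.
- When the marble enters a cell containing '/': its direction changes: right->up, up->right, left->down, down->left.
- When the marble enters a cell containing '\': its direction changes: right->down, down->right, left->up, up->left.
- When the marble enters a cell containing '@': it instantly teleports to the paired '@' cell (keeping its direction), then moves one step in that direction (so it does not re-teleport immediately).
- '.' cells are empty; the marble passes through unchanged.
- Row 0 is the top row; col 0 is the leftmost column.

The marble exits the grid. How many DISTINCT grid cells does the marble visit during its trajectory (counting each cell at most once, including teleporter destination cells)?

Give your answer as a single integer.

Step 1: enter (6,6), '.' pass, move up to (5,6)
Step 2: enter (5,6), '.' pass, move up to (4,6)
Step 3: enter (4,6), '.' pass, move up to (3,6)
Step 4: enter (3,6), '.' pass, move up to (2,6)
Step 5: enter (2,6), '.' pass, move up to (1,6)
Step 6: enter (1,6), '.' pass, move up to (0,6)
Step 7: enter (0,6), '.' pass, move up to (-1,6)
Step 8: at (-1,6) — EXIT via top edge, pos 6
Distinct cells visited: 7 (path length 7)

Answer: 7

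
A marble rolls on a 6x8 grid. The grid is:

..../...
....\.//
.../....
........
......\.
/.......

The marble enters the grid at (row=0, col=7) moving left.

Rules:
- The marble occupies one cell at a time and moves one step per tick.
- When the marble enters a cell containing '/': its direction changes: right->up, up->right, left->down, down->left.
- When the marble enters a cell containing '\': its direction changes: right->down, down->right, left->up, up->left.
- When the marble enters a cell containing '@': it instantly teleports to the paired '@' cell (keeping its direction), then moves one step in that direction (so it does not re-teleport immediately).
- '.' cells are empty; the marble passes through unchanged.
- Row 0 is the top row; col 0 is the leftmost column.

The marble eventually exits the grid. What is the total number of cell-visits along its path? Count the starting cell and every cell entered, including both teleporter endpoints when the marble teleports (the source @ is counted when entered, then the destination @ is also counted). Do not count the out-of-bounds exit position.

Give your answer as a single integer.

Answer: 8

Derivation:
Step 1: enter (0,7), '.' pass, move left to (0,6)
Step 2: enter (0,6), '.' pass, move left to (0,5)
Step 3: enter (0,5), '.' pass, move left to (0,4)
Step 4: enter (0,4), '/' deflects left->down, move down to (1,4)
Step 5: enter (1,4), '\' deflects down->right, move right to (1,5)
Step 6: enter (1,5), '.' pass, move right to (1,6)
Step 7: enter (1,6), '/' deflects right->up, move up to (0,6)
Step 8: enter (0,6), '.' pass, move up to (-1,6)
Step 9: at (-1,6) — EXIT via top edge, pos 6
Path length (cell visits): 8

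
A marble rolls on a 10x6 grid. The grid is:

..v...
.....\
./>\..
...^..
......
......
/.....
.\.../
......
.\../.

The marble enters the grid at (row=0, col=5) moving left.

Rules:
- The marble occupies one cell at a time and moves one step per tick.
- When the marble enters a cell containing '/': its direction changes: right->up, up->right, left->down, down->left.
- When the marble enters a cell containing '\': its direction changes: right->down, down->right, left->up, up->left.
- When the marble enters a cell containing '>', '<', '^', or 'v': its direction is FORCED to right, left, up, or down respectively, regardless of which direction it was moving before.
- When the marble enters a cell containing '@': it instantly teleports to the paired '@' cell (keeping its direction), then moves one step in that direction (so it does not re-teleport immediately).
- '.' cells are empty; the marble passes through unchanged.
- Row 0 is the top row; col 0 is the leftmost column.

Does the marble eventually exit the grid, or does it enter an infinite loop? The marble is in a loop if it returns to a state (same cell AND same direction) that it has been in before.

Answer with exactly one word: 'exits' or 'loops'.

Step 1: enter (0,5), '.' pass, move left to (0,4)
Step 2: enter (0,4), '.' pass, move left to (0,3)
Step 3: enter (0,3), '.' pass, move left to (0,2)
Step 4: enter (0,2), 'v' forces left->down, move down to (1,2)
Step 5: enter (1,2), '.' pass, move down to (2,2)
Step 6: enter (2,2), '>' forces down->right, move right to (2,3)
Step 7: enter (2,3), '\' deflects right->down, move down to (3,3)
Step 8: enter (3,3), '^' forces down->up, move up to (2,3)
Step 9: enter (2,3), '\' deflects up->left, move left to (2,2)
Step 10: enter (2,2), '>' forces left->right, move right to (2,3)
Step 11: at (2,3) dir=right — LOOP DETECTED (seen before)

Answer: loops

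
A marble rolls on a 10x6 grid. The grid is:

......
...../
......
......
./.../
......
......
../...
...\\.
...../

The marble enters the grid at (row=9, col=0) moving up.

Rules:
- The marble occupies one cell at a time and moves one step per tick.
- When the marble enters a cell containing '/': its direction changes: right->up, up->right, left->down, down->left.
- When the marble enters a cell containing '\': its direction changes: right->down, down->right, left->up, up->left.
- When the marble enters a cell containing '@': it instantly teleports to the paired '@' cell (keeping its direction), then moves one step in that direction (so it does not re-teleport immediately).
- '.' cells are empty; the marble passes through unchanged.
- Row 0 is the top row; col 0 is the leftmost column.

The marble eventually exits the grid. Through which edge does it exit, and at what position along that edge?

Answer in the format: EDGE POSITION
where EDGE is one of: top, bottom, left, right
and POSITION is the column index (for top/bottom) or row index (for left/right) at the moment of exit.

Answer: top 0

Derivation:
Step 1: enter (9,0), '.' pass, move up to (8,0)
Step 2: enter (8,0), '.' pass, move up to (7,0)
Step 3: enter (7,0), '.' pass, move up to (6,0)
Step 4: enter (6,0), '.' pass, move up to (5,0)
Step 5: enter (5,0), '.' pass, move up to (4,0)
Step 6: enter (4,0), '.' pass, move up to (3,0)
Step 7: enter (3,0), '.' pass, move up to (2,0)
Step 8: enter (2,0), '.' pass, move up to (1,0)
Step 9: enter (1,0), '.' pass, move up to (0,0)
Step 10: enter (0,0), '.' pass, move up to (-1,0)
Step 11: at (-1,0) — EXIT via top edge, pos 0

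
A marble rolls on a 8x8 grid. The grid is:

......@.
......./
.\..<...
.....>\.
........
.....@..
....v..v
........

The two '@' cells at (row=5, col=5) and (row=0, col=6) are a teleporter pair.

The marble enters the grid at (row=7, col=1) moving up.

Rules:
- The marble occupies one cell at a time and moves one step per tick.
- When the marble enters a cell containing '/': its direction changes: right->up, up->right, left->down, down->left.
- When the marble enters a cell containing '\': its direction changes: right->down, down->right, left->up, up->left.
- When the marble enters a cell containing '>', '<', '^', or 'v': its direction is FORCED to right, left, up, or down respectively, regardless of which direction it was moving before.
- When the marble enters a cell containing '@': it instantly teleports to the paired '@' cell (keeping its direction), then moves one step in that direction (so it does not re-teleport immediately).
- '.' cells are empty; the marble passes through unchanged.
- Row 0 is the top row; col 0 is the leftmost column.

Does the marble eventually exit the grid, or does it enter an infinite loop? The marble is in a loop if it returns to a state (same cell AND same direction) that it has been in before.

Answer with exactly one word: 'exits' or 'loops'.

Answer: exits

Derivation:
Step 1: enter (7,1), '.' pass, move up to (6,1)
Step 2: enter (6,1), '.' pass, move up to (5,1)
Step 3: enter (5,1), '.' pass, move up to (4,1)
Step 4: enter (4,1), '.' pass, move up to (3,1)
Step 5: enter (3,1), '.' pass, move up to (2,1)
Step 6: enter (2,1), '\' deflects up->left, move left to (2,0)
Step 7: enter (2,0), '.' pass, move left to (2,-1)
Step 8: at (2,-1) — EXIT via left edge, pos 2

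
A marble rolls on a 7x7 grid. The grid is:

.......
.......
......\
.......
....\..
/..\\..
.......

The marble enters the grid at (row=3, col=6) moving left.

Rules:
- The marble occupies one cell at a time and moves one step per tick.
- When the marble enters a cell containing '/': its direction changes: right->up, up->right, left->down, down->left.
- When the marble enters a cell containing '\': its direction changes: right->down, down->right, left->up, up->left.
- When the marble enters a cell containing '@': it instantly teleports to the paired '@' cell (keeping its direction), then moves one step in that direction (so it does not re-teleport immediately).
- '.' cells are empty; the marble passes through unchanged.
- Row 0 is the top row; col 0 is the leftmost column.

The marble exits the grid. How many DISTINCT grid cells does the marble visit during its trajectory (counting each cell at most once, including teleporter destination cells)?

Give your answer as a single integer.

Answer: 7

Derivation:
Step 1: enter (3,6), '.' pass, move left to (3,5)
Step 2: enter (3,5), '.' pass, move left to (3,4)
Step 3: enter (3,4), '.' pass, move left to (3,3)
Step 4: enter (3,3), '.' pass, move left to (3,2)
Step 5: enter (3,2), '.' pass, move left to (3,1)
Step 6: enter (3,1), '.' pass, move left to (3,0)
Step 7: enter (3,0), '.' pass, move left to (3,-1)
Step 8: at (3,-1) — EXIT via left edge, pos 3
Distinct cells visited: 7 (path length 7)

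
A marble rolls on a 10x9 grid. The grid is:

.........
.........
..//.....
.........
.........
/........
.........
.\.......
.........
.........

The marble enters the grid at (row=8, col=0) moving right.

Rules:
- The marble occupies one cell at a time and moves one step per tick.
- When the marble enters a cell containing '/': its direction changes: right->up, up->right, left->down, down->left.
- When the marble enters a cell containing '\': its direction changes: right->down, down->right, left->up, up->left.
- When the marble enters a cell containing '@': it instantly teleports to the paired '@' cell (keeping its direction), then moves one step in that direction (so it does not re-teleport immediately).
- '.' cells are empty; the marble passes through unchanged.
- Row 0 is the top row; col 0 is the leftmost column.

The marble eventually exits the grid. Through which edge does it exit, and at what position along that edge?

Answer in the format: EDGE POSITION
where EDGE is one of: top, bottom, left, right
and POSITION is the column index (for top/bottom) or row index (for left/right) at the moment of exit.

Step 1: enter (8,0), '.' pass, move right to (8,1)
Step 2: enter (8,1), '.' pass, move right to (8,2)
Step 3: enter (8,2), '.' pass, move right to (8,3)
Step 4: enter (8,3), '.' pass, move right to (8,4)
Step 5: enter (8,4), '.' pass, move right to (8,5)
Step 6: enter (8,5), '.' pass, move right to (8,6)
Step 7: enter (8,6), '.' pass, move right to (8,7)
Step 8: enter (8,7), '.' pass, move right to (8,8)
Step 9: enter (8,8), '.' pass, move right to (8,9)
Step 10: at (8,9) — EXIT via right edge, pos 8

Answer: right 8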